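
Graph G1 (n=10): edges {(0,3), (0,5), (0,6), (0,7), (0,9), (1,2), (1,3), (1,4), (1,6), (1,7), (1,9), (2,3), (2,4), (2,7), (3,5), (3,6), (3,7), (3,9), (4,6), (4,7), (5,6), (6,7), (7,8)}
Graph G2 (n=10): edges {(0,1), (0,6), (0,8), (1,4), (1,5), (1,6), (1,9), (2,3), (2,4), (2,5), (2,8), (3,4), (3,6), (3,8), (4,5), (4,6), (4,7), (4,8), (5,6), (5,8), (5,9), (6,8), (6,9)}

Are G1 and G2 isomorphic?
Yes, isomorphic

The graphs are isomorphic.
One valid mapping φ: V(G1) → V(G2): 0→1, 1→8, 2→3, 3→6, 4→2, 5→9, 6→5, 7→4, 8→7, 9→0

Verify φ preserves adjacency — for each edge of G1, its image is an edge of G2:
  (0,3) → (φ(0),φ(3)) = (1,6) ∈ E(G2) ✓
  (0,5) → (φ(0),φ(5)) = (1,9) ∈ E(G2) ✓
  (0,6) → (φ(0),φ(6)) = (1,5) ∈ E(G2) ✓
  (0,7) → (φ(0),φ(7)) = (1,4) ∈ E(G2) ✓
  (0,9) → (φ(0),φ(9)) = (0,1) ∈ E(G2) ✓
  (1,2) → (φ(1),φ(2)) = (3,8) ∈ E(G2) ✓
  (1,3) → (φ(1),φ(3)) = (6,8) ∈ E(G2) ✓
  (1,4) → (φ(1),φ(4)) = (2,8) ∈ E(G2) ✓
  (1,6) → (φ(1),φ(6)) = (5,8) ∈ E(G2) ✓
  (1,7) → (φ(1),φ(7)) = (4,8) ∈ E(G2) ✓
  (1,9) → (φ(1),φ(9)) = (0,8) ∈ E(G2) ✓
  (2,3) → (φ(2),φ(3)) = (3,6) ∈ E(G2) ✓
  (2,4) → (φ(2),φ(4)) = (2,3) ∈ E(G2) ✓
  (2,7) → (φ(2),φ(7)) = (3,4) ∈ E(G2) ✓
  (3,5) → (φ(3),φ(5)) = (6,9) ∈ E(G2) ✓
  (3,6) → (φ(3),φ(6)) = (5,6) ∈ E(G2) ✓
  (3,7) → (φ(3),φ(7)) = (4,6) ∈ E(G2) ✓
  (3,9) → (φ(3),φ(9)) = (0,6) ∈ E(G2) ✓
  (4,6) → (φ(4),φ(6)) = (2,5) ∈ E(G2) ✓
  (4,7) → (φ(4),φ(7)) = (2,4) ∈ E(G2) ✓
  (5,6) → (φ(5),φ(6)) = (5,9) ∈ E(G2) ✓
  (6,7) → (φ(6),φ(7)) = (4,5) ∈ E(G2) ✓
  (7,8) → (φ(7),φ(8)) = (4,7) ∈ E(G2) ✓
All 23 edges of G1 map to edges of G2, and |E(G1)| = |E(G2)| = 23, so φ is a bijection on edges as well as vertices. Hence G1 ≅ G2.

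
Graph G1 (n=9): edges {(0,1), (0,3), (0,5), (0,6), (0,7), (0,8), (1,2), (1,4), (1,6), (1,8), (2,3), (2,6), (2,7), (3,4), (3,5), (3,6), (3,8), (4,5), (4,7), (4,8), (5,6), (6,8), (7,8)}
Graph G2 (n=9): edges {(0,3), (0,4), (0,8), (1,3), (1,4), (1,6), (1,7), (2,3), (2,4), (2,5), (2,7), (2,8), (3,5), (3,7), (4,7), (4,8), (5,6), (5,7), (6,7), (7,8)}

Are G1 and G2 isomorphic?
No, not isomorphic

The graphs are NOT isomorphic.

Counting triangles (3-cliques): G1 has 17, G2 has 13.
Triangle count is an isomorphism invariant, so differing triangle counts rule out isomorphism.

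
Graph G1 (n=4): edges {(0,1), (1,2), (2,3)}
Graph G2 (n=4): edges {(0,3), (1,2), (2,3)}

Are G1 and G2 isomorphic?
Yes, isomorphic

The graphs are isomorphic.
One valid mapping φ: V(G1) → V(G2): 0→1, 1→2, 2→3, 3→0

Verify φ preserves adjacency — for each edge of G1, its image is an edge of G2:
  (0,1) → (φ(0),φ(1)) = (1,2) ∈ E(G2) ✓
  (1,2) → (φ(1),φ(2)) = (2,3) ∈ E(G2) ✓
  (2,3) → (φ(2),φ(3)) = (0,3) ∈ E(G2) ✓
All 3 edges of G1 map to edges of G2, and |E(G1)| = |E(G2)| = 3, so φ is a bijection on edges as well as vertices. Hence G1 ≅ G2.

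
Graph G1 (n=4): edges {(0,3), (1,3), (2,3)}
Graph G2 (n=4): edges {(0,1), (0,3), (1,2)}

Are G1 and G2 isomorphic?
No, not isomorphic

The graphs are NOT isomorphic.

Degrees in G1: deg(0)=1, deg(1)=1, deg(2)=1, deg(3)=3.
Sorted degree sequence of G1: [3, 1, 1, 1].
Degrees in G2: deg(0)=2, deg(1)=2, deg(2)=1, deg(3)=1.
Sorted degree sequence of G2: [2, 2, 1, 1].
The (sorted) degree sequence is an isomorphism invariant, so since G1 and G2 have different degree sequences they cannot be isomorphic.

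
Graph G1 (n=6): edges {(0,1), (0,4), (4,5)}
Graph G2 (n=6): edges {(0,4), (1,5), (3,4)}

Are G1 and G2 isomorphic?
No, not isomorphic

The graphs are NOT isomorphic.

Degrees in G1: deg(0)=2, deg(1)=1, deg(2)=0, deg(3)=0, deg(4)=2, deg(5)=1.
Sorted degree sequence of G1: [2, 2, 1, 1, 0, 0].
Degrees in G2: deg(0)=1, deg(1)=1, deg(2)=0, deg(3)=1, deg(4)=2, deg(5)=1.
Sorted degree sequence of G2: [2, 1, 1, 1, 1, 0].
The (sorted) degree sequence is an isomorphism invariant, so since G1 and G2 have different degree sequences they cannot be isomorphic.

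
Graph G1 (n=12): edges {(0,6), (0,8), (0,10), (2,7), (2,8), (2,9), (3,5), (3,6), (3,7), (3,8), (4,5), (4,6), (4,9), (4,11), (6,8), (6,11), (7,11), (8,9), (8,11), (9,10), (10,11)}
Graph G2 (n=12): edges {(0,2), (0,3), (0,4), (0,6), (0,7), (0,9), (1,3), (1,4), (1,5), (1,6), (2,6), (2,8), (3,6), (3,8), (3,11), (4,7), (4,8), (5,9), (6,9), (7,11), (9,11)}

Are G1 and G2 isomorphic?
Yes, isomorphic

The graphs are isomorphic.
One valid mapping φ: V(G1) → V(G2): 0→2, 1→10, 2→7, 3→9, 4→1, 5→5, 6→6, 7→11, 8→0, 9→4, 10→8, 11→3

Verify φ preserves adjacency — for each edge of G1, its image is an edge of G2:
  (0,6) → (φ(0),φ(6)) = (2,6) ∈ E(G2) ✓
  (0,8) → (φ(0),φ(8)) = (0,2) ∈ E(G2) ✓
  (0,10) → (φ(0),φ(10)) = (2,8) ∈ E(G2) ✓
  (2,7) → (φ(2),φ(7)) = (7,11) ∈ E(G2) ✓
  (2,8) → (φ(2),φ(8)) = (0,7) ∈ E(G2) ✓
  (2,9) → (φ(2),φ(9)) = (4,7) ∈ E(G2) ✓
  (3,5) → (φ(3),φ(5)) = (5,9) ∈ E(G2) ✓
  (3,6) → (φ(3),φ(6)) = (6,9) ∈ E(G2) ✓
  (3,7) → (φ(3),φ(7)) = (9,11) ∈ E(G2) ✓
  (3,8) → (φ(3),φ(8)) = (0,9) ∈ E(G2) ✓
  (4,5) → (φ(4),φ(5)) = (1,5) ∈ E(G2) ✓
  (4,6) → (φ(4),φ(6)) = (1,6) ∈ E(G2) ✓
  (4,9) → (φ(4),φ(9)) = (1,4) ∈ E(G2) ✓
  (4,11) → (φ(4),φ(11)) = (1,3) ∈ E(G2) ✓
  (6,8) → (φ(6),φ(8)) = (0,6) ∈ E(G2) ✓
  (6,11) → (φ(6),φ(11)) = (3,6) ∈ E(G2) ✓
  (7,11) → (φ(7),φ(11)) = (3,11) ∈ E(G2) ✓
  (8,9) → (φ(8),φ(9)) = (0,4) ∈ E(G2) ✓
  (8,11) → (φ(8),φ(11)) = (0,3) ∈ E(G2) ✓
  (9,10) → (φ(9),φ(10)) = (4,8) ∈ E(G2) ✓
  (10,11) → (φ(10),φ(11)) = (3,8) ∈ E(G2) ✓
All 21 edges of G1 map to edges of G2, and |E(G1)| = |E(G2)| = 21, so φ is a bijection on edges as well as vertices. Hence G1 ≅ G2.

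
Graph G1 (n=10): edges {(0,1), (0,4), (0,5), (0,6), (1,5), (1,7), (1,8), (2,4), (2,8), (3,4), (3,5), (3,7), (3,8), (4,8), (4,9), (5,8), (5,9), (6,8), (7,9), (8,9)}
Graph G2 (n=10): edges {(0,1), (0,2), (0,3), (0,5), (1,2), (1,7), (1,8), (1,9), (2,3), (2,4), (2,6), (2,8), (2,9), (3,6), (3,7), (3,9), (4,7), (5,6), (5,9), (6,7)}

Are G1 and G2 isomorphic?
Yes, isomorphic

The graphs are isomorphic.
One valid mapping φ: V(G1) → V(G2): 0→7, 1→6, 2→8, 3→0, 4→1, 5→3, 6→4, 7→5, 8→2, 9→9

Verify φ preserves adjacency — for each edge of G1, its image is an edge of G2:
  (0,1) → (φ(0),φ(1)) = (6,7) ∈ E(G2) ✓
  (0,4) → (φ(0),φ(4)) = (1,7) ∈ E(G2) ✓
  (0,5) → (φ(0),φ(5)) = (3,7) ∈ E(G2) ✓
  (0,6) → (φ(0),φ(6)) = (4,7) ∈ E(G2) ✓
  (1,5) → (φ(1),φ(5)) = (3,6) ∈ E(G2) ✓
  (1,7) → (φ(1),φ(7)) = (5,6) ∈ E(G2) ✓
  (1,8) → (φ(1),φ(8)) = (2,6) ∈ E(G2) ✓
  (2,4) → (φ(2),φ(4)) = (1,8) ∈ E(G2) ✓
  (2,8) → (φ(2),φ(8)) = (2,8) ∈ E(G2) ✓
  (3,4) → (φ(3),φ(4)) = (0,1) ∈ E(G2) ✓
  (3,5) → (φ(3),φ(5)) = (0,3) ∈ E(G2) ✓
  (3,7) → (φ(3),φ(7)) = (0,5) ∈ E(G2) ✓
  (3,8) → (φ(3),φ(8)) = (0,2) ∈ E(G2) ✓
  (4,8) → (φ(4),φ(8)) = (1,2) ∈ E(G2) ✓
  (4,9) → (φ(4),φ(9)) = (1,9) ∈ E(G2) ✓
  (5,8) → (φ(5),φ(8)) = (2,3) ∈ E(G2) ✓
  (5,9) → (φ(5),φ(9)) = (3,9) ∈ E(G2) ✓
  (6,8) → (φ(6),φ(8)) = (2,4) ∈ E(G2) ✓
  (7,9) → (φ(7),φ(9)) = (5,9) ∈ E(G2) ✓
  (8,9) → (φ(8),φ(9)) = (2,9) ∈ E(G2) ✓
All 20 edges of G1 map to edges of G2, and |E(G1)| = |E(G2)| = 20, so φ is a bijection on edges as well as vertices. Hence G1 ≅ G2.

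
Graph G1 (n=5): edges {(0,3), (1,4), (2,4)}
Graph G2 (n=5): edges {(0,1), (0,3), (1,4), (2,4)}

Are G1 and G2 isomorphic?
No, not isomorphic

The graphs are NOT isomorphic.

Counting edges: G1 has 3 edge(s); G2 has 4 edge(s).
Edge count is an isomorphism invariant (a bijection on vertices induces a bijection on edges), so differing edge counts rule out isomorphism.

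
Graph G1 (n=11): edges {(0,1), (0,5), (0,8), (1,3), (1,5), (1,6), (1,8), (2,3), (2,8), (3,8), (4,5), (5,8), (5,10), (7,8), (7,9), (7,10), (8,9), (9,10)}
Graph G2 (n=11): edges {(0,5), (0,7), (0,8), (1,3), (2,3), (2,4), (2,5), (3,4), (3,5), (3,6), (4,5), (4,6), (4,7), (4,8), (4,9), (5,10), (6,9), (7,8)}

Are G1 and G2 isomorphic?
Yes, isomorphic

The graphs are isomorphic.
One valid mapping φ: V(G1) → V(G2): 0→2, 1→3, 2→9, 3→6, 4→10, 5→5, 6→1, 7→7, 8→4, 9→8, 10→0

Verify φ preserves adjacency — for each edge of G1, its image is an edge of G2:
  (0,1) → (φ(0),φ(1)) = (2,3) ∈ E(G2) ✓
  (0,5) → (φ(0),φ(5)) = (2,5) ∈ E(G2) ✓
  (0,8) → (φ(0),φ(8)) = (2,4) ∈ E(G2) ✓
  (1,3) → (φ(1),φ(3)) = (3,6) ∈ E(G2) ✓
  (1,5) → (φ(1),φ(5)) = (3,5) ∈ E(G2) ✓
  (1,6) → (φ(1),φ(6)) = (1,3) ∈ E(G2) ✓
  (1,8) → (φ(1),φ(8)) = (3,4) ∈ E(G2) ✓
  (2,3) → (φ(2),φ(3)) = (6,9) ∈ E(G2) ✓
  (2,8) → (φ(2),φ(8)) = (4,9) ∈ E(G2) ✓
  (3,8) → (φ(3),φ(8)) = (4,6) ∈ E(G2) ✓
  (4,5) → (φ(4),φ(5)) = (5,10) ∈ E(G2) ✓
  (5,8) → (φ(5),φ(8)) = (4,5) ∈ E(G2) ✓
  (5,10) → (φ(5),φ(10)) = (0,5) ∈ E(G2) ✓
  (7,8) → (φ(7),φ(8)) = (4,7) ∈ E(G2) ✓
  (7,9) → (φ(7),φ(9)) = (7,8) ∈ E(G2) ✓
  (7,10) → (φ(7),φ(10)) = (0,7) ∈ E(G2) ✓
  (8,9) → (φ(8),φ(9)) = (4,8) ∈ E(G2) ✓
  (9,10) → (φ(9),φ(10)) = (0,8) ∈ E(G2) ✓
All 18 edges of G1 map to edges of G2, and |E(G1)| = |E(G2)| = 18, so φ is a bijection on edges as well as vertices. Hence G1 ≅ G2.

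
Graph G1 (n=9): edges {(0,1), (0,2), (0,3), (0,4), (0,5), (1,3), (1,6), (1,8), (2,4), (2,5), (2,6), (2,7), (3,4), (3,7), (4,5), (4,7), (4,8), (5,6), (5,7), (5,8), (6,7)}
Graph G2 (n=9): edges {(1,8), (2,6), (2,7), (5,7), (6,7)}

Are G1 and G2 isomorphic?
No, not isomorphic

The graphs are NOT isomorphic.

Connected components of G1: 1 component(s) with vertex sets [[0, 1, 2, 3, 4, 5, 6, 7, 8]], sizes [9].
Connected components of G2: 5 component(s) with vertex sets [[0], [3], [4], [1, 8], [2, 5, 6, 7]], sizes [1, 1, 1, 2, 4].
The number of connected components (and the multiset of component sizes) is an isomorphism invariant — an isomorphism maps each component of G1 bijectively onto a component of G2. Since G1 has 1 component(s) and G2 has 5, they cannot be isomorphic.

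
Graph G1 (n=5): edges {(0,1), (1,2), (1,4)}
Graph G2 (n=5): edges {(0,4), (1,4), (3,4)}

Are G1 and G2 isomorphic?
Yes, isomorphic

The graphs are isomorphic.
One valid mapping φ: V(G1) → V(G2): 0→3, 1→4, 2→0, 3→2, 4→1

Verify φ preserves adjacency — for each edge of G1, its image is an edge of G2:
  (0,1) → (φ(0),φ(1)) = (3,4) ∈ E(G2) ✓
  (1,2) → (φ(1),φ(2)) = (0,4) ∈ E(G2) ✓
  (1,4) → (φ(1),φ(4)) = (1,4) ∈ E(G2) ✓
All 3 edges of G1 map to edges of G2, and |E(G1)| = |E(G2)| = 3, so φ is a bijection on edges as well as vertices. Hence G1 ≅ G2.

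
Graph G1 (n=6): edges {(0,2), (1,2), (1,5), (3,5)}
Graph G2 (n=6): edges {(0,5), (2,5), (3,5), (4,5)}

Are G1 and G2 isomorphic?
No, not isomorphic

The graphs are NOT isomorphic.

Degrees in G1: deg(0)=1, deg(1)=2, deg(2)=2, deg(3)=1, deg(4)=0, deg(5)=2.
Sorted degree sequence of G1: [2, 2, 2, 1, 1, 0].
Degrees in G2: deg(0)=1, deg(1)=0, deg(2)=1, deg(3)=1, deg(4)=1, deg(5)=4.
Sorted degree sequence of G2: [4, 1, 1, 1, 1, 0].
The (sorted) degree sequence is an isomorphism invariant, so since G1 and G2 have different degree sequences they cannot be isomorphic.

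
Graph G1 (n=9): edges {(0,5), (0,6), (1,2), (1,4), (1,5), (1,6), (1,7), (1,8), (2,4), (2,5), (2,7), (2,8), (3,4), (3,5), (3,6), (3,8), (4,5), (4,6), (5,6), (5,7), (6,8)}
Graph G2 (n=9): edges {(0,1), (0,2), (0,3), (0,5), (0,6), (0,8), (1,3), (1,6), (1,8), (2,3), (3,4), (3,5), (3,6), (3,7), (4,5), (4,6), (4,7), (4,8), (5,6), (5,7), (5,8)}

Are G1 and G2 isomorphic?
Yes, isomorphic

The graphs are isomorphic.
One valid mapping φ: V(G1) → V(G2): 0→2, 1→5, 2→4, 3→1, 4→6, 5→3, 6→0, 7→7, 8→8

Verify φ preserves adjacency — for each edge of G1, its image is an edge of G2:
  (0,5) → (φ(0),φ(5)) = (2,3) ∈ E(G2) ✓
  (0,6) → (φ(0),φ(6)) = (0,2) ∈ E(G2) ✓
  (1,2) → (φ(1),φ(2)) = (4,5) ∈ E(G2) ✓
  (1,4) → (φ(1),φ(4)) = (5,6) ∈ E(G2) ✓
  (1,5) → (φ(1),φ(5)) = (3,5) ∈ E(G2) ✓
  (1,6) → (φ(1),φ(6)) = (0,5) ∈ E(G2) ✓
  (1,7) → (φ(1),φ(7)) = (5,7) ∈ E(G2) ✓
  (1,8) → (φ(1),φ(8)) = (5,8) ∈ E(G2) ✓
  (2,4) → (φ(2),φ(4)) = (4,6) ∈ E(G2) ✓
  (2,5) → (φ(2),φ(5)) = (3,4) ∈ E(G2) ✓
  (2,7) → (φ(2),φ(7)) = (4,7) ∈ E(G2) ✓
  (2,8) → (φ(2),φ(8)) = (4,8) ∈ E(G2) ✓
  (3,4) → (φ(3),φ(4)) = (1,6) ∈ E(G2) ✓
  (3,5) → (φ(3),φ(5)) = (1,3) ∈ E(G2) ✓
  (3,6) → (φ(3),φ(6)) = (0,1) ∈ E(G2) ✓
  (3,8) → (φ(3),φ(8)) = (1,8) ∈ E(G2) ✓
  (4,5) → (φ(4),φ(5)) = (3,6) ∈ E(G2) ✓
  (4,6) → (φ(4),φ(6)) = (0,6) ∈ E(G2) ✓
  (5,6) → (φ(5),φ(6)) = (0,3) ∈ E(G2) ✓
  (5,7) → (φ(5),φ(7)) = (3,7) ∈ E(G2) ✓
  (6,8) → (φ(6),φ(8)) = (0,8) ∈ E(G2) ✓
All 21 edges of G1 map to edges of G2, and |E(G1)| = |E(G2)| = 21, so φ is a bijection on edges as well as vertices. Hence G1 ≅ G2.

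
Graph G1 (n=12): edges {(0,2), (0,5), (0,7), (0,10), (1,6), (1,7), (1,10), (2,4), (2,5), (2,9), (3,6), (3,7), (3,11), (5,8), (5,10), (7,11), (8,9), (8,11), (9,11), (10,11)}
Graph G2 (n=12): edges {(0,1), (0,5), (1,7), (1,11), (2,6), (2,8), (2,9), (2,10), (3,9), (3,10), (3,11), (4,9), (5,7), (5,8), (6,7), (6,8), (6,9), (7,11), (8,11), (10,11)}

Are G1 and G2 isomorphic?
Yes, isomorphic

The graphs are isomorphic.
One valid mapping φ: V(G1) → V(G2): 0→6, 1→5, 2→9, 3→1, 4→4, 5→2, 6→0, 7→7, 8→10, 9→3, 10→8, 11→11

Verify φ preserves adjacency — for each edge of G1, its image is an edge of G2:
  (0,2) → (φ(0),φ(2)) = (6,9) ∈ E(G2) ✓
  (0,5) → (φ(0),φ(5)) = (2,6) ∈ E(G2) ✓
  (0,7) → (φ(0),φ(7)) = (6,7) ∈ E(G2) ✓
  (0,10) → (φ(0),φ(10)) = (6,8) ∈ E(G2) ✓
  (1,6) → (φ(1),φ(6)) = (0,5) ∈ E(G2) ✓
  (1,7) → (φ(1),φ(7)) = (5,7) ∈ E(G2) ✓
  (1,10) → (φ(1),φ(10)) = (5,8) ∈ E(G2) ✓
  (2,4) → (φ(2),φ(4)) = (4,9) ∈ E(G2) ✓
  (2,5) → (φ(2),φ(5)) = (2,9) ∈ E(G2) ✓
  (2,9) → (φ(2),φ(9)) = (3,9) ∈ E(G2) ✓
  (3,6) → (φ(3),φ(6)) = (0,1) ∈ E(G2) ✓
  (3,7) → (φ(3),φ(7)) = (1,7) ∈ E(G2) ✓
  (3,11) → (φ(3),φ(11)) = (1,11) ∈ E(G2) ✓
  (5,8) → (φ(5),φ(8)) = (2,10) ∈ E(G2) ✓
  (5,10) → (φ(5),φ(10)) = (2,8) ∈ E(G2) ✓
  (7,11) → (φ(7),φ(11)) = (7,11) ∈ E(G2) ✓
  (8,9) → (φ(8),φ(9)) = (3,10) ∈ E(G2) ✓
  (8,11) → (φ(8),φ(11)) = (10,11) ∈ E(G2) ✓
  (9,11) → (φ(9),φ(11)) = (3,11) ∈ E(G2) ✓
  (10,11) → (φ(10),φ(11)) = (8,11) ∈ E(G2) ✓
All 20 edges of G1 map to edges of G2, and |E(G1)| = |E(G2)| = 20, so φ is a bijection on edges as well as vertices. Hence G1 ≅ G2.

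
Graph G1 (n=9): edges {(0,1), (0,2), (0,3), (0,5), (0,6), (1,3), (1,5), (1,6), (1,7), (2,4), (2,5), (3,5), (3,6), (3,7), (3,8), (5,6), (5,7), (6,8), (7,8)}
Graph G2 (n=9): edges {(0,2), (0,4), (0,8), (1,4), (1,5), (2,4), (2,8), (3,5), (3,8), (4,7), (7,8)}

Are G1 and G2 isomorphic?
No, not isomorphic

The graphs are NOT isomorphic.

Connected components of G1: 1 component(s) with vertex sets [[0, 1, 2, 3, 4, 5, 6, 7, 8]], sizes [9].
Connected components of G2: 2 component(s) with vertex sets [[6], [0, 1, 2, 3, 4, 5, 7, 8]], sizes [1, 8].
The number of connected components (and the multiset of component sizes) is an isomorphism invariant — an isomorphism maps each component of G1 bijectively onto a component of G2. Since G1 has 1 component(s) and G2 has 2, they cannot be isomorphic.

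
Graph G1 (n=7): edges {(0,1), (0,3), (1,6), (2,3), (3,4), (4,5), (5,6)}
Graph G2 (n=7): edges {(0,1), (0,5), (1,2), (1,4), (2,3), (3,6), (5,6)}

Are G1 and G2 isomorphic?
Yes, isomorphic

The graphs are isomorphic.
One valid mapping φ: V(G1) → V(G2): 0→0, 1→5, 2→4, 3→1, 4→2, 5→3, 6→6

Verify φ preserves adjacency — for each edge of G1, its image is an edge of G2:
  (0,1) → (φ(0),φ(1)) = (0,5) ∈ E(G2) ✓
  (0,3) → (φ(0),φ(3)) = (0,1) ∈ E(G2) ✓
  (1,6) → (φ(1),φ(6)) = (5,6) ∈ E(G2) ✓
  (2,3) → (φ(2),φ(3)) = (1,4) ∈ E(G2) ✓
  (3,4) → (φ(3),φ(4)) = (1,2) ∈ E(G2) ✓
  (4,5) → (φ(4),φ(5)) = (2,3) ∈ E(G2) ✓
  (5,6) → (φ(5),φ(6)) = (3,6) ∈ E(G2) ✓
All 7 edges of G1 map to edges of G2, and |E(G1)| = |E(G2)| = 7, so φ is a bijection on edges as well as vertices. Hence G1 ≅ G2.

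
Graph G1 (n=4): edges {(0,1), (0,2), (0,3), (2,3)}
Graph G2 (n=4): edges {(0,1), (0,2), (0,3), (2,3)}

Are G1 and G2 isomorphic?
Yes, isomorphic

The graphs are isomorphic.
One valid mapping φ: V(G1) → V(G2): 0→0, 1→1, 2→3, 3→2

Verify φ preserves adjacency — for each edge of G1, its image is an edge of G2:
  (0,1) → (φ(0),φ(1)) = (0,1) ∈ E(G2) ✓
  (0,2) → (φ(0),φ(2)) = (0,3) ∈ E(G2) ✓
  (0,3) → (φ(0),φ(3)) = (0,2) ∈ E(G2) ✓
  (2,3) → (φ(2),φ(3)) = (2,3) ∈ E(G2) ✓
All 4 edges of G1 map to edges of G2, and |E(G1)| = |E(G2)| = 4, so φ is a bijection on edges as well as vertices. Hence G1 ≅ G2.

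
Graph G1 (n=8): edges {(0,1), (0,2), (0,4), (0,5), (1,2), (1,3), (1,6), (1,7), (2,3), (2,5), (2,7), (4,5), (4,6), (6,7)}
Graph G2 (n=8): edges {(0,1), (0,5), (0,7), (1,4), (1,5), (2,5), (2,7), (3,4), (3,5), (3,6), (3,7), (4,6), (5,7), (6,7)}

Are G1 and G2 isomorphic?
Yes, isomorphic

The graphs are isomorphic.
One valid mapping φ: V(G1) → V(G2): 0→3, 1→5, 2→7, 3→2, 4→4, 5→6, 6→1, 7→0

Verify φ preserves adjacency — for each edge of G1, its image is an edge of G2:
  (0,1) → (φ(0),φ(1)) = (3,5) ∈ E(G2) ✓
  (0,2) → (φ(0),φ(2)) = (3,7) ∈ E(G2) ✓
  (0,4) → (φ(0),φ(4)) = (3,4) ∈ E(G2) ✓
  (0,5) → (φ(0),φ(5)) = (3,6) ∈ E(G2) ✓
  (1,2) → (φ(1),φ(2)) = (5,7) ∈ E(G2) ✓
  (1,3) → (φ(1),φ(3)) = (2,5) ∈ E(G2) ✓
  (1,6) → (φ(1),φ(6)) = (1,5) ∈ E(G2) ✓
  (1,7) → (φ(1),φ(7)) = (0,5) ∈ E(G2) ✓
  (2,3) → (φ(2),φ(3)) = (2,7) ∈ E(G2) ✓
  (2,5) → (φ(2),φ(5)) = (6,7) ∈ E(G2) ✓
  (2,7) → (φ(2),φ(7)) = (0,7) ∈ E(G2) ✓
  (4,5) → (φ(4),φ(5)) = (4,6) ∈ E(G2) ✓
  (4,6) → (φ(4),φ(6)) = (1,4) ∈ E(G2) ✓
  (6,7) → (φ(6),φ(7)) = (0,1) ∈ E(G2) ✓
All 14 edges of G1 map to edges of G2, and |E(G1)| = |E(G2)| = 14, so φ is a bijection on edges as well as vertices. Hence G1 ≅ G2.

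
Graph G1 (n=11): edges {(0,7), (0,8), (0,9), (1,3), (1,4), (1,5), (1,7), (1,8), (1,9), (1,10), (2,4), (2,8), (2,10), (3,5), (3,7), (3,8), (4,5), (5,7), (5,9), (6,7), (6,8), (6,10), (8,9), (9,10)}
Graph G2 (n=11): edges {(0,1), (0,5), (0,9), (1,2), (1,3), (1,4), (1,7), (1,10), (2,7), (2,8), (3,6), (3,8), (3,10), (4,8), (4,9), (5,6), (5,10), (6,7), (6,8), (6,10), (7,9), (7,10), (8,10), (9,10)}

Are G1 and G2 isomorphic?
Yes, isomorphic

The graphs are isomorphic.
One valid mapping φ: V(G1) → V(G2): 0→2, 1→10, 2→0, 3→3, 4→5, 5→6, 6→4, 7→8, 8→1, 9→7, 10→9

Verify φ preserves adjacency — for each edge of G1, its image is an edge of G2:
  (0,7) → (φ(0),φ(7)) = (2,8) ∈ E(G2) ✓
  (0,8) → (φ(0),φ(8)) = (1,2) ∈ E(G2) ✓
  (0,9) → (φ(0),φ(9)) = (2,7) ∈ E(G2) ✓
  (1,3) → (φ(1),φ(3)) = (3,10) ∈ E(G2) ✓
  (1,4) → (φ(1),φ(4)) = (5,10) ∈ E(G2) ✓
  (1,5) → (φ(1),φ(5)) = (6,10) ∈ E(G2) ✓
  (1,7) → (φ(1),φ(7)) = (8,10) ∈ E(G2) ✓
  (1,8) → (φ(1),φ(8)) = (1,10) ∈ E(G2) ✓
  (1,9) → (φ(1),φ(9)) = (7,10) ∈ E(G2) ✓
  (1,10) → (φ(1),φ(10)) = (9,10) ∈ E(G2) ✓
  (2,4) → (φ(2),φ(4)) = (0,5) ∈ E(G2) ✓
  (2,8) → (φ(2),φ(8)) = (0,1) ∈ E(G2) ✓
  (2,10) → (φ(2),φ(10)) = (0,9) ∈ E(G2) ✓
  (3,5) → (φ(3),φ(5)) = (3,6) ∈ E(G2) ✓
  (3,7) → (φ(3),φ(7)) = (3,8) ∈ E(G2) ✓
  (3,8) → (φ(3),φ(8)) = (1,3) ∈ E(G2) ✓
  (4,5) → (φ(4),φ(5)) = (5,6) ∈ E(G2) ✓
  (5,7) → (φ(5),φ(7)) = (6,8) ∈ E(G2) ✓
  (5,9) → (φ(5),φ(9)) = (6,7) ∈ E(G2) ✓
  (6,7) → (φ(6),φ(7)) = (4,8) ∈ E(G2) ✓
  (6,8) → (φ(6),φ(8)) = (1,4) ∈ E(G2) ✓
  (6,10) → (φ(6),φ(10)) = (4,9) ∈ E(G2) ✓
  (8,9) → (φ(8),φ(9)) = (1,7) ∈ E(G2) ✓
  (9,10) → (φ(9),φ(10)) = (7,9) ∈ E(G2) ✓
All 24 edges of G1 map to edges of G2, and |E(G1)| = |E(G2)| = 24, so φ is a bijection on edges as well as vertices. Hence G1 ≅ G2.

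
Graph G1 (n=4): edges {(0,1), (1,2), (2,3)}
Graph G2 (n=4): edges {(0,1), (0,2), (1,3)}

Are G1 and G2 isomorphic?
Yes, isomorphic

The graphs are isomorphic.
One valid mapping φ: V(G1) → V(G2): 0→2, 1→0, 2→1, 3→3

Verify φ preserves adjacency — for each edge of G1, its image is an edge of G2:
  (0,1) → (φ(0),φ(1)) = (0,2) ∈ E(G2) ✓
  (1,2) → (φ(1),φ(2)) = (0,1) ∈ E(G2) ✓
  (2,3) → (φ(2),φ(3)) = (1,3) ∈ E(G2) ✓
All 3 edges of G1 map to edges of G2, and |E(G1)| = |E(G2)| = 3, so φ is a bijection on edges as well as vertices. Hence G1 ≅ G2.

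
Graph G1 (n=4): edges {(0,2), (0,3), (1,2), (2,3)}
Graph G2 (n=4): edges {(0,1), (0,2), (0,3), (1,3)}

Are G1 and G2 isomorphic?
Yes, isomorphic

The graphs are isomorphic.
One valid mapping φ: V(G1) → V(G2): 0→3, 1→2, 2→0, 3→1

Verify φ preserves adjacency — for each edge of G1, its image is an edge of G2:
  (0,2) → (φ(0),φ(2)) = (0,3) ∈ E(G2) ✓
  (0,3) → (φ(0),φ(3)) = (1,3) ∈ E(G2) ✓
  (1,2) → (φ(1),φ(2)) = (0,2) ∈ E(G2) ✓
  (2,3) → (φ(2),φ(3)) = (0,1) ∈ E(G2) ✓
All 4 edges of G1 map to edges of G2, and |E(G1)| = |E(G2)| = 4, so φ is a bijection on edges as well as vertices. Hence G1 ≅ G2.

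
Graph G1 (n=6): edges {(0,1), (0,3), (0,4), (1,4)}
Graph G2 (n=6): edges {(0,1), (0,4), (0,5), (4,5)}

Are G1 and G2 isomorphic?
Yes, isomorphic

The graphs are isomorphic.
One valid mapping φ: V(G1) → V(G2): 0→0, 1→5, 2→2, 3→1, 4→4, 5→3

Verify φ preserves adjacency — for each edge of G1, its image is an edge of G2:
  (0,1) → (φ(0),φ(1)) = (0,5) ∈ E(G2) ✓
  (0,3) → (φ(0),φ(3)) = (0,1) ∈ E(G2) ✓
  (0,4) → (φ(0),φ(4)) = (0,4) ∈ E(G2) ✓
  (1,4) → (φ(1),φ(4)) = (4,5) ∈ E(G2) ✓
All 4 edges of G1 map to edges of G2, and |E(G1)| = |E(G2)| = 4, so φ is a bijection on edges as well as vertices. Hence G1 ≅ G2.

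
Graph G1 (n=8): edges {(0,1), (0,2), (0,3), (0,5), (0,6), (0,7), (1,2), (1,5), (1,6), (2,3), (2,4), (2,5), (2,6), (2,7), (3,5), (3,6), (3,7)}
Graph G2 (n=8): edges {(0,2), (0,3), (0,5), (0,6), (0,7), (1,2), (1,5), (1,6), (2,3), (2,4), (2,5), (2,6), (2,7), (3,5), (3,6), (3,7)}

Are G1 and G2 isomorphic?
No, not isomorphic

The graphs are NOT isomorphic.

Counting edges: G1 has 17 edge(s); G2 has 16 edge(s).
Edge count is an isomorphism invariant (a bijection on vertices induces a bijection on edges), so differing edge counts rule out isomorphism.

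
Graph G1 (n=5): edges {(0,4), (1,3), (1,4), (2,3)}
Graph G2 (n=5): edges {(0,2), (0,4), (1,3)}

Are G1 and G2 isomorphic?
No, not isomorphic

The graphs are NOT isomorphic.

Degrees in G1: deg(0)=1, deg(1)=2, deg(2)=1, deg(3)=2, deg(4)=2.
Sorted degree sequence of G1: [2, 2, 2, 1, 1].
Degrees in G2: deg(0)=2, deg(1)=1, deg(2)=1, deg(3)=1, deg(4)=1.
Sorted degree sequence of G2: [2, 1, 1, 1, 1].
The (sorted) degree sequence is an isomorphism invariant, so since G1 and G2 have different degree sequences they cannot be isomorphic.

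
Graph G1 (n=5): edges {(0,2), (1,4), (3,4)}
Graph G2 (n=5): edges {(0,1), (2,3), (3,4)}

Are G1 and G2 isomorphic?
Yes, isomorphic

The graphs are isomorphic.
One valid mapping φ: V(G1) → V(G2): 0→1, 1→4, 2→0, 3→2, 4→3

Verify φ preserves adjacency — for each edge of G1, its image is an edge of G2:
  (0,2) → (φ(0),φ(2)) = (0,1) ∈ E(G2) ✓
  (1,4) → (φ(1),φ(4)) = (3,4) ∈ E(G2) ✓
  (3,4) → (φ(3),φ(4)) = (2,3) ∈ E(G2) ✓
All 3 edges of G1 map to edges of G2, and |E(G1)| = |E(G2)| = 3, so φ is a bijection on edges as well as vertices. Hence G1 ≅ G2.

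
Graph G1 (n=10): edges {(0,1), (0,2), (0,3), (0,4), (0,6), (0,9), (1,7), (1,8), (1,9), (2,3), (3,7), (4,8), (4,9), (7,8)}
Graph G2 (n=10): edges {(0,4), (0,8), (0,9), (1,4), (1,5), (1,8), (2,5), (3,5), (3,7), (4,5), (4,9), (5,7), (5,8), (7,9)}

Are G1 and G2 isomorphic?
Yes, isomorphic

The graphs are isomorphic.
One valid mapping φ: V(G1) → V(G2): 0→5, 1→4, 2→3, 3→7, 4→8, 5→6, 6→2, 7→9, 8→0, 9→1

Verify φ preserves adjacency — for each edge of G1, its image is an edge of G2:
  (0,1) → (φ(0),φ(1)) = (4,5) ∈ E(G2) ✓
  (0,2) → (φ(0),φ(2)) = (3,5) ∈ E(G2) ✓
  (0,3) → (φ(0),φ(3)) = (5,7) ∈ E(G2) ✓
  (0,4) → (φ(0),φ(4)) = (5,8) ∈ E(G2) ✓
  (0,6) → (φ(0),φ(6)) = (2,5) ∈ E(G2) ✓
  (0,9) → (φ(0),φ(9)) = (1,5) ∈ E(G2) ✓
  (1,7) → (φ(1),φ(7)) = (4,9) ∈ E(G2) ✓
  (1,8) → (φ(1),φ(8)) = (0,4) ∈ E(G2) ✓
  (1,9) → (φ(1),φ(9)) = (1,4) ∈ E(G2) ✓
  (2,3) → (φ(2),φ(3)) = (3,7) ∈ E(G2) ✓
  (3,7) → (φ(3),φ(7)) = (7,9) ∈ E(G2) ✓
  (4,8) → (φ(4),φ(8)) = (0,8) ∈ E(G2) ✓
  (4,9) → (φ(4),φ(9)) = (1,8) ∈ E(G2) ✓
  (7,8) → (φ(7),φ(8)) = (0,9) ∈ E(G2) ✓
All 14 edges of G1 map to edges of G2, and |E(G1)| = |E(G2)| = 14, so φ is a bijection on edges as well as vertices. Hence G1 ≅ G2.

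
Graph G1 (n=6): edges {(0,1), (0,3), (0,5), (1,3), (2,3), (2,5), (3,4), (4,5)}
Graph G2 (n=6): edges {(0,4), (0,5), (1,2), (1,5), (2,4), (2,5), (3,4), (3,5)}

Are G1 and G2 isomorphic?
Yes, isomorphic

The graphs are isomorphic.
One valid mapping φ: V(G1) → V(G2): 0→2, 1→1, 2→3, 3→5, 4→0, 5→4

Verify φ preserves adjacency — for each edge of G1, its image is an edge of G2:
  (0,1) → (φ(0),φ(1)) = (1,2) ∈ E(G2) ✓
  (0,3) → (φ(0),φ(3)) = (2,5) ∈ E(G2) ✓
  (0,5) → (φ(0),φ(5)) = (2,4) ∈ E(G2) ✓
  (1,3) → (φ(1),φ(3)) = (1,5) ∈ E(G2) ✓
  (2,3) → (φ(2),φ(3)) = (3,5) ∈ E(G2) ✓
  (2,5) → (φ(2),φ(5)) = (3,4) ∈ E(G2) ✓
  (3,4) → (φ(3),φ(4)) = (0,5) ∈ E(G2) ✓
  (4,5) → (φ(4),φ(5)) = (0,4) ∈ E(G2) ✓
All 8 edges of G1 map to edges of G2, and |E(G1)| = |E(G2)| = 8, so φ is a bijection on edges as well as vertices. Hence G1 ≅ G2.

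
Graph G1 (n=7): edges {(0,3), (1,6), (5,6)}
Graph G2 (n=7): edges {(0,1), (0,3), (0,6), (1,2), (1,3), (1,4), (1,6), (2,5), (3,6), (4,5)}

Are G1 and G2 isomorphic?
No, not isomorphic

The graphs are NOT isomorphic.

Connected components of G1: 4 component(s) with vertex sets [[2], [4], [0, 3], [1, 5, 6]], sizes [1, 1, 2, 3].
Connected components of G2: 1 component(s) with vertex sets [[0, 1, 2, 3, 4, 5, 6]], sizes [7].
The number of connected components (and the multiset of component sizes) is an isomorphism invariant — an isomorphism maps each component of G1 bijectively onto a component of G2. Since G1 has 4 component(s) and G2 has 1, they cannot be isomorphic.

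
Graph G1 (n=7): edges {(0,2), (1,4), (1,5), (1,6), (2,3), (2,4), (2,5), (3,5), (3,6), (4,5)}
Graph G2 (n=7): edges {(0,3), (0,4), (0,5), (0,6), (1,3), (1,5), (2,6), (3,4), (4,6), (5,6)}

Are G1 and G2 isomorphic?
Yes, isomorphic

The graphs are isomorphic.
One valid mapping φ: V(G1) → V(G2): 0→2, 1→3, 2→6, 3→5, 4→4, 5→0, 6→1

Verify φ preserves adjacency — for each edge of G1, its image is an edge of G2:
  (0,2) → (φ(0),φ(2)) = (2,6) ∈ E(G2) ✓
  (1,4) → (φ(1),φ(4)) = (3,4) ∈ E(G2) ✓
  (1,5) → (φ(1),φ(5)) = (0,3) ∈ E(G2) ✓
  (1,6) → (φ(1),φ(6)) = (1,3) ∈ E(G2) ✓
  (2,3) → (φ(2),φ(3)) = (5,6) ∈ E(G2) ✓
  (2,4) → (φ(2),φ(4)) = (4,6) ∈ E(G2) ✓
  (2,5) → (φ(2),φ(5)) = (0,6) ∈ E(G2) ✓
  (3,5) → (φ(3),φ(5)) = (0,5) ∈ E(G2) ✓
  (3,6) → (φ(3),φ(6)) = (1,5) ∈ E(G2) ✓
  (4,5) → (φ(4),φ(5)) = (0,4) ∈ E(G2) ✓
All 10 edges of G1 map to edges of G2, and |E(G1)| = |E(G2)| = 10, so φ is a bijection on edges as well as vertices. Hence G1 ≅ G2.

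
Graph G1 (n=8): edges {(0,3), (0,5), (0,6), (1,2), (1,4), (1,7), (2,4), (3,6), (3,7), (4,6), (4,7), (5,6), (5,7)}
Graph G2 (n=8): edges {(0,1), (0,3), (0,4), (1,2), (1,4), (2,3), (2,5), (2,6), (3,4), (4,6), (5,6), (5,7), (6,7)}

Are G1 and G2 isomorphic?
Yes, isomorphic

The graphs are isomorphic.
One valid mapping φ: V(G1) → V(G2): 0→0, 1→5, 2→7, 3→1, 4→6, 5→3, 6→4, 7→2

Verify φ preserves adjacency — for each edge of G1, its image is an edge of G2:
  (0,3) → (φ(0),φ(3)) = (0,1) ∈ E(G2) ✓
  (0,5) → (φ(0),φ(5)) = (0,3) ∈ E(G2) ✓
  (0,6) → (φ(0),φ(6)) = (0,4) ∈ E(G2) ✓
  (1,2) → (φ(1),φ(2)) = (5,7) ∈ E(G2) ✓
  (1,4) → (φ(1),φ(4)) = (5,6) ∈ E(G2) ✓
  (1,7) → (φ(1),φ(7)) = (2,5) ∈ E(G2) ✓
  (2,4) → (φ(2),φ(4)) = (6,7) ∈ E(G2) ✓
  (3,6) → (φ(3),φ(6)) = (1,4) ∈ E(G2) ✓
  (3,7) → (φ(3),φ(7)) = (1,2) ∈ E(G2) ✓
  (4,6) → (φ(4),φ(6)) = (4,6) ∈ E(G2) ✓
  (4,7) → (φ(4),φ(7)) = (2,6) ∈ E(G2) ✓
  (5,6) → (φ(5),φ(6)) = (3,4) ∈ E(G2) ✓
  (5,7) → (φ(5),φ(7)) = (2,3) ∈ E(G2) ✓
All 13 edges of G1 map to edges of G2, and |E(G1)| = |E(G2)| = 13, so φ is a bijection on edges as well as vertices. Hence G1 ≅ G2.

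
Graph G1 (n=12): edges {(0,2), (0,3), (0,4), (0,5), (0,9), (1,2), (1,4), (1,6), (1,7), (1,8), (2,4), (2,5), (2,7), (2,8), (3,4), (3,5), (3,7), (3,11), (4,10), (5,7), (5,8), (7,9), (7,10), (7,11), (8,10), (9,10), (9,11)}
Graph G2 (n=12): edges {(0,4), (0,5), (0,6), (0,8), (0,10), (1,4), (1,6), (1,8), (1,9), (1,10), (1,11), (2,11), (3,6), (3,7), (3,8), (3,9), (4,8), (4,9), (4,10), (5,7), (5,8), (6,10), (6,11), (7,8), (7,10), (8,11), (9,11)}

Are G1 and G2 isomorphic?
Yes, isomorphic

The graphs are isomorphic.
One valid mapping φ: V(G1) → V(G2): 0→10, 1→11, 2→1, 3→0, 4→6, 5→4, 6→2, 7→8, 8→9, 9→7, 10→3, 11→5

Verify φ preserves adjacency — for each edge of G1, its image is an edge of G2:
  (0,2) → (φ(0),φ(2)) = (1,10) ∈ E(G2) ✓
  (0,3) → (φ(0),φ(3)) = (0,10) ∈ E(G2) ✓
  (0,4) → (φ(0),φ(4)) = (6,10) ∈ E(G2) ✓
  (0,5) → (φ(0),φ(5)) = (4,10) ∈ E(G2) ✓
  (0,9) → (φ(0),φ(9)) = (7,10) ∈ E(G2) ✓
  (1,2) → (φ(1),φ(2)) = (1,11) ∈ E(G2) ✓
  (1,4) → (φ(1),φ(4)) = (6,11) ∈ E(G2) ✓
  (1,6) → (φ(1),φ(6)) = (2,11) ∈ E(G2) ✓
  (1,7) → (φ(1),φ(7)) = (8,11) ∈ E(G2) ✓
  (1,8) → (φ(1),φ(8)) = (9,11) ∈ E(G2) ✓
  (2,4) → (φ(2),φ(4)) = (1,6) ∈ E(G2) ✓
  (2,5) → (φ(2),φ(5)) = (1,4) ∈ E(G2) ✓
  (2,7) → (φ(2),φ(7)) = (1,8) ∈ E(G2) ✓
  (2,8) → (φ(2),φ(8)) = (1,9) ∈ E(G2) ✓
  (3,4) → (φ(3),φ(4)) = (0,6) ∈ E(G2) ✓
  (3,5) → (φ(3),φ(5)) = (0,4) ∈ E(G2) ✓
  (3,7) → (φ(3),φ(7)) = (0,8) ∈ E(G2) ✓
  (3,11) → (φ(3),φ(11)) = (0,5) ∈ E(G2) ✓
  (4,10) → (φ(4),φ(10)) = (3,6) ∈ E(G2) ✓
  (5,7) → (φ(5),φ(7)) = (4,8) ∈ E(G2) ✓
  (5,8) → (φ(5),φ(8)) = (4,9) ∈ E(G2) ✓
  (7,9) → (φ(7),φ(9)) = (7,8) ∈ E(G2) ✓
  (7,10) → (φ(7),φ(10)) = (3,8) ∈ E(G2) ✓
  (7,11) → (φ(7),φ(11)) = (5,8) ∈ E(G2) ✓
  (8,10) → (φ(8),φ(10)) = (3,9) ∈ E(G2) ✓
  (9,10) → (φ(9),φ(10)) = (3,7) ∈ E(G2) ✓
  (9,11) → (φ(9),φ(11)) = (5,7) ∈ E(G2) ✓
All 27 edges of G1 map to edges of G2, and |E(G1)| = |E(G2)| = 27, so φ is a bijection on edges as well as vertices. Hence G1 ≅ G2.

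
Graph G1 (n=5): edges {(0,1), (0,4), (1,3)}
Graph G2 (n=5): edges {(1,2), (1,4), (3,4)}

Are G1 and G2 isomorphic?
Yes, isomorphic

The graphs are isomorphic.
One valid mapping φ: V(G1) → V(G2): 0→1, 1→4, 2→0, 3→3, 4→2

Verify φ preserves adjacency — for each edge of G1, its image is an edge of G2:
  (0,1) → (φ(0),φ(1)) = (1,4) ∈ E(G2) ✓
  (0,4) → (φ(0),φ(4)) = (1,2) ∈ E(G2) ✓
  (1,3) → (φ(1),φ(3)) = (3,4) ∈ E(G2) ✓
All 3 edges of G1 map to edges of G2, and |E(G1)| = |E(G2)| = 3, so φ is a bijection on edges as well as vertices. Hence G1 ≅ G2.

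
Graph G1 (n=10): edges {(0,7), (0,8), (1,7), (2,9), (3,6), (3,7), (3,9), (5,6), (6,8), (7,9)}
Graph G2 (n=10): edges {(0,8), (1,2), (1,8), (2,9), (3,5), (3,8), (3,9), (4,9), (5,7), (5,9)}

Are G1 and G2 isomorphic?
Yes, isomorphic

The graphs are isomorphic.
One valid mapping φ: V(G1) → V(G2): 0→2, 1→4, 2→7, 3→3, 4→6, 5→0, 6→8, 7→9, 8→1, 9→5

Verify φ preserves adjacency — for each edge of G1, its image is an edge of G2:
  (0,7) → (φ(0),φ(7)) = (2,9) ∈ E(G2) ✓
  (0,8) → (φ(0),φ(8)) = (1,2) ∈ E(G2) ✓
  (1,7) → (φ(1),φ(7)) = (4,9) ∈ E(G2) ✓
  (2,9) → (φ(2),φ(9)) = (5,7) ∈ E(G2) ✓
  (3,6) → (φ(3),φ(6)) = (3,8) ∈ E(G2) ✓
  (3,7) → (φ(3),φ(7)) = (3,9) ∈ E(G2) ✓
  (3,9) → (φ(3),φ(9)) = (3,5) ∈ E(G2) ✓
  (5,6) → (φ(5),φ(6)) = (0,8) ∈ E(G2) ✓
  (6,8) → (φ(6),φ(8)) = (1,8) ∈ E(G2) ✓
  (7,9) → (φ(7),φ(9)) = (5,9) ∈ E(G2) ✓
All 10 edges of G1 map to edges of G2, and |E(G1)| = |E(G2)| = 10, so φ is a bijection on edges as well as vertices. Hence G1 ≅ G2.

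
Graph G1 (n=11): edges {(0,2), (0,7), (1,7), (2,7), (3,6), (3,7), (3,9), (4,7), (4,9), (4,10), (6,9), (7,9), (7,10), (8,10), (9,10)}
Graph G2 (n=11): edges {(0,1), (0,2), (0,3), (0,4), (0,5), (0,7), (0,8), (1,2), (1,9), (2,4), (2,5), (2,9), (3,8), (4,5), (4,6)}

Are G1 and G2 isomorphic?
Yes, isomorphic

The graphs are isomorphic.
One valid mapping φ: V(G1) → V(G2): 0→8, 1→7, 2→3, 3→1, 4→5, 5→10, 6→9, 7→0, 8→6, 9→2, 10→4

Verify φ preserves adjacency — for each edge of G1, its image is an edge of G2:
  (0,2) → (φ(0),φ(2)) = (3,8) ∈ E(G2) ✓
  (0,7) → (φ(0),φ(7)) = (0,8) ∈ E(G2) ✓
  (1,7) → (φ(1),φ(7)) = (0,7) ∈ E(G2) ✓
  (2,7) → (φ(2),φ(7)) = (0,3) ∈ E(G2) ✓
  (3,6) → (φ(3),φ(6)) = (1,9) ∈ E(G2) ✓
  (3,7) → (φ(3),φ(7)) = (0,1) ∈ E(G2) ✓
  (3,9) → (φ(3),φ(9)) = (1,2) ∈ E(G2) ✓
  (4,7) → (φ(4),φ(7)) = (0,5) ∈ E(G2) ✓
  (4,9) → (φ(4),φ(9)) = (2,5) ∈ E(G2) ✓
  (4,10) → (φ(4),φ(10)) = (4,5) ∈ E(G2) ✓
  (6,9) → (φ(6),φ(9)) = (2,9) ∈ E(G2) ✓
  (7,9) → (φ(7),φ(9)) = (0,2) ∈ E(G2) ✓
  (7,10) → (φ(7),φ(10)) = (0,4) ∈ E(G2) ✓
  (8,10) → (φ(8),φ(10)) = (4,6) ∈ E(G2) ✓
  (9,10) → (φ(9),φ(10)) = (2,4) ∈ E(G2) ✓
All 15 edges of G1 map to edges of G2, and |E(G1)| = |E(G2)| = 15, so φ is a bijection on edges as well as vertices. Hence G1 ≅ G2.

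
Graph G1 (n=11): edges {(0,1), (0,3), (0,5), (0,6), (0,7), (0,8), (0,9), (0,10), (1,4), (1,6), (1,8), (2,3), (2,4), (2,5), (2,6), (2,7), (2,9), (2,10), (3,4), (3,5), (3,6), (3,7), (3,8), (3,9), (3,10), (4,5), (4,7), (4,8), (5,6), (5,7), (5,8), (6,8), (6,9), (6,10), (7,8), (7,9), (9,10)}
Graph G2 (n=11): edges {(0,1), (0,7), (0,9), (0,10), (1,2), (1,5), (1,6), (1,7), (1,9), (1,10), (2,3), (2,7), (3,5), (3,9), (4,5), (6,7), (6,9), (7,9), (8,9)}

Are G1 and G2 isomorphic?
No, not isomorphic

The graphs are NOT isomorphic.

Counting triangles (3-cliques): G1 has 51, G2 has 9.
Triangle count is an isomorphism invariant, so differing triangle counts rule out isomorphism.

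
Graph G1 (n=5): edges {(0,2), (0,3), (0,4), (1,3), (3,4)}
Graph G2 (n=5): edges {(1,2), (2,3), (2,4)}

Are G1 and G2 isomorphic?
No, not isomorphic

The graphs are NOT isomorphic.

Degrees in G1: deg(0)=3, deg(1)=1, deg(2)=1, deg(3)=3, deg(4)=2.
Sorted degree sequence of G1: [3, 3, 2, 1, 1].
Degrees in G2: deg(0)=0, deg(1)=1, deg(2)=3, deg(3)=1, deg(4)=1.
Sorted degree sequence of G2: [3, 1, 1, 1, 0].
The (sorted) degree sequence is an isomorphism invariant, so since G1 and G2 have different degree sequences they cannot be isomorphic.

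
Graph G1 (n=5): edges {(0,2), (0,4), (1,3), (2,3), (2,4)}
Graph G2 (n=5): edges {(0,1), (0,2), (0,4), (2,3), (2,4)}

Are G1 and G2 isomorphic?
No, not isomorphic

The graphs are NOT isomorphic.

Degrees in G1: deg(0)=2, deg(1)=1, deg(2)=3, deg(3)=2, deg(4)=2.
Sorted degree sequence of G1: [3, 2, 2, 2, 1].
Degrees in G2: deg(0)=3, deg(1)=1, deg(2)=3, deg(3)=1, deg(4)=2.
Sorted degree sequence of G2: [3, 3, 2, 1, 1].
The (sorted) degree sequence is an isomorphism invariant, so since G1 and G2 have different degree sequences they cannot be isomorphic.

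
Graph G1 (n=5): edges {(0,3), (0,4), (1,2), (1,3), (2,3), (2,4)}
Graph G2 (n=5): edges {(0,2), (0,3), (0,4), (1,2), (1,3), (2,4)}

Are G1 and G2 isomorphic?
Yes, isomorphic

The graphs are isomorphic.
One valid mapping φ: V(G1) → V(G2): 0→1, 1→4, 2→0, 3→2, 4→3

Verify φ preserves adjacency — for each edge of G1, its image is an edge of G2:
  (0,3) → (φ(0),φ(3)) = (1,2) ∈ E(G2) ✓
  (0,4) → (φ(0),φ(4)) = (1,3) ∈ E(G2) ✓
  (1,2) → (φ(1),φ(2)) = (0,4) ∈ E(G2) ✓
  (1,3) → (φ(1),φ(3)) = (2,4) ∈ E(G2) ✓
  (2,3) → (φ(2),φ(3)) = (0,2) ∈ E(G2) ✓
  (2,4) → (φ(2),φ(4)) = (0,3) ∈ E(G2) ✓
All 6 edges of G1 map to edges of G2, and |E(G1)| = |E(G2)| = 6, so φ is a bijection on edges as well as vertices. Hence G1 ≅ G2.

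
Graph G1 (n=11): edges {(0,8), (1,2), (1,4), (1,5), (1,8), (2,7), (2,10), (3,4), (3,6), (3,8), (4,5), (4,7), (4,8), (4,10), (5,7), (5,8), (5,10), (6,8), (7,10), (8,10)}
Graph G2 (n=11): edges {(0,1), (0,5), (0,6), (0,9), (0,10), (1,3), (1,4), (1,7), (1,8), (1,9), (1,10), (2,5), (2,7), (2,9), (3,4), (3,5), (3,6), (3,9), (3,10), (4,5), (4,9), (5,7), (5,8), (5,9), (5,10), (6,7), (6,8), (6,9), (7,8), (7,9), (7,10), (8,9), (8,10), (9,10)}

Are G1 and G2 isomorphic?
No, not isomorphic

The graphs are NOT isomorphic.

Counting triangles (3-cliques): G1 has 13, G2 has 39.
Triangle count is an isomorphism invariant, so differing triangle counts rule out isomorphism.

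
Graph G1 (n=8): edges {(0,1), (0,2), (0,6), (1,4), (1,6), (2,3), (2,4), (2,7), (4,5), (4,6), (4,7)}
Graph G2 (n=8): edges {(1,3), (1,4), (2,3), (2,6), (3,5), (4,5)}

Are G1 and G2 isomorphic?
No, not isomorphic

The graphs are NOT isomorphic.

Connected components of G1: 1 component(s) with vertex sets [[0, 1, 2, 3, 4, 5, 6, 7]], sizes [8].
Connected components of G2: 3 component(s) with vertex sets [[0], [7], [1, 2, 3, 4, 5, 6]], sizes [1, 1, 6].
The number of connected components (and the multiset of component sizes) is an isomorphism invariant — an isomorphism maps each component of G1 bijectively onto a component of G2. Since G1 has 1 component(s) and G2 has 3, they cannot be isomorphic.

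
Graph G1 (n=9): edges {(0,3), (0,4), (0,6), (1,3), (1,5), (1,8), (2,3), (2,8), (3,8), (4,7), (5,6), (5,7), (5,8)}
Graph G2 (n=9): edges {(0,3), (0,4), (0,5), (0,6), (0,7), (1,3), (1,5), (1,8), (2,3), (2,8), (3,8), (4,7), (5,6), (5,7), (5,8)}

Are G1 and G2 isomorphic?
No, not isomorphic

The graphs are NOT isomorphic.

Counting edges: G1 has 13 edge(s); G2 has 15 edge(s).
Edge count is an isomorphism invariant (a bijection on vertices induces a bijection on edges), so differing edge counts rule out isomorphism.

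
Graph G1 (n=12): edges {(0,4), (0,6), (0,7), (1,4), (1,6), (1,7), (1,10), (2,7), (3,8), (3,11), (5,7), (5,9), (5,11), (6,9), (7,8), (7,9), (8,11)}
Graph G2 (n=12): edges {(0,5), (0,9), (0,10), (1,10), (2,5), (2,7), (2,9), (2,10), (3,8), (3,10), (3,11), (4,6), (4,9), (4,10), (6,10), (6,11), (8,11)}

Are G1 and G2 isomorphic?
Yes, isomorphic

The graphs are isomorphic.
One valid mapping φ: V(G1) → V(G2): 0→0, 1→2, 2→1, 3→8, 4→5, 5→6, 6→9, 7→10, 8→3, 9→4, 10→7, 11→11

Verify φ preserves adjacency — for each edge of G1, its image is an edge of G2:
  (0,4) → (φ(0),φ(4)) = (0,5) ∈ E(G2) ✓
  (0,6) → (φ(0),φ(6)) = (0,9) ∈ E(G2) ✓
  (0,7) → (φ(0),φ(7)) = (0,10) ∈ E(G2) ✓
  (1,4) → (φ(1),φ(4)) = (2,5) ∈ E(G2) ✓
  (1,6) → (φ(1),φ(6)) = (2,9) ∈ E(G2) ✓
  (1,7) → (φ(1),φ(7)) = (2,10) ∈ E(G2) ✓
  (1,10) → (φ(1),φ(10)) = (2,7) ∈ E(G2) ✓
  (2,7) → (φ(2),φ(7)) = (1,10) ∈ E(G2) ✓
  (3,8) → (φ(3),φ(8)) = (3,8) ∈ E(G2) ✓
  (3,11) → (φ(3),φ(11)) = (8,11) ∈ E(G2) ✓
  (5,7) → (φ(5),φ(7)) = (6,10) ∈ E(G2) ✓
  (5,9) → (φ(5),φ(9)) = (4,6) ∈ E(G2) ✓
  (5,11) → (φ(5),φ(11)) = (6,11) ∈ E(G2) ✓
  (6,9) → (φ(6),φ(9)) = (4,9) ∈ E(G2) ✓
  (7,8) → (φ(7),φ(8)) = (3,10) ∈ E(G2) ✓
  (7,9) → (φ(7),φ(9)) = (4,10) ∈ E(G2) ✓
  (8,11) → (φ(8),φ(11)) = (3,11) ∈ E(G2) ✓
All 17 edges of G1 map to edges of G2, and |E(G1)| = |E(G2)| = 17, so φ is a bijection on edges as well as vertices. Hence G1 ≅ G2.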